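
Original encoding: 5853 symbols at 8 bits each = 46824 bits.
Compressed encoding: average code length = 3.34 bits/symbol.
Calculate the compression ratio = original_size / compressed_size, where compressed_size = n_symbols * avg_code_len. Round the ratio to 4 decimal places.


original_size = n_symbols * orig_bits = 5853 * 8 = 46824 bits
compressed_size = n_symbols * avg_code_len = 5853 * 3.34 = 19549.02 bits
ratio = original_size / compressed_size = 46824 / 19549.02 = 2.3952

Compression ratio = 2.3952


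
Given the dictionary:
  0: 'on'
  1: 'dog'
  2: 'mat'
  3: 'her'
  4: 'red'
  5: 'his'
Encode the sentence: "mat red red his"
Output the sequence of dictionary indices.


Look up each word in the dictionary:
  'mat' -> 2
  'red' -> 4
  'red' -> 4
  'his' -> 5

Encoded: [2, 4, 4, 5]


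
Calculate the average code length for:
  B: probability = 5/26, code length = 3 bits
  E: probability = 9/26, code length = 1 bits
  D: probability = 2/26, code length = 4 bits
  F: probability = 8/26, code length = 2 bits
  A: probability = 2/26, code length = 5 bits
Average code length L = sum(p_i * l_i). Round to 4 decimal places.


Weighted contributions p_i * l_i:
  B: (5/26) * 3 = 15/26
  E: (9/26) * 1 = 9/26
  D: (2/26) * 4 = 8/26
  F: (8/26) * 2 = 16/26
  A: (2/26) * 5 = 10/26
Sum = (15 + 9 + 8 + 16 + 10)/26 = 58/26

L = 58/26 = 2.2308 bits/symbol


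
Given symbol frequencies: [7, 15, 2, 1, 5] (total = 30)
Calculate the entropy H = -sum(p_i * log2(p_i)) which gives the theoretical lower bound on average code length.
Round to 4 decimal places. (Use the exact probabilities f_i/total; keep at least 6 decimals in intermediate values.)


Per-symbol terms -p_i * log2(p_i) with p_i = f_i/30:
  p = 7/30 = 0.233333: log2(p) = -2.099536, -p*log2(p) = 0.489892
  p = 15/30 = 0.500000: log2(p) = -1.000000, -p*log2(p) = 0.500000
  p = 2/30 = 0.066667: log2(p) = -3.906891, -p*log2(p) = 0.260459
  p = 1/30 = 0.033333: log2(p) = -4.906891, -p*log2(p) = 0.163563
  p = 5/30 = 0.166667: log2(p) = -2.584963, -p*log2(p) = 0.430827
H = 0.489892 + 0.500000 + 0.260459 + 0.163563 + 0.430827 = 1.844741

H = 1.8447 bits/symbol


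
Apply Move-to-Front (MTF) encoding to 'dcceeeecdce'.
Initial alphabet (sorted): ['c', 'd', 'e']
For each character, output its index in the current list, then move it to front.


MTF encoding:
'd': index 1 in ['c', 'd', 'e'] -> ['d', 'c', 'e']
'c': index 1 in ['d', 'c', 'e'] -> ['c', 'd', 'e']
'c': index 0 in ['c', 'd', 'e'] -> ['c', 'd', 'e']
'e': index 2 in ['c', 'd', 'e'] -> ['e', 'c', 'd']
'e': index 0 in ['e', 'c', 'd'] -> ['e', 'c', 'd']
'e': index 0 in ['e', 'c', 'd'] -> ['e', 'c', 'd']
'e': index 0 in ['e', 'c', 'd'] -> ['e', 'c', 'd']
'c': index 1 in ['e', 'c', 'd'] -> ['c', 'e', 'd']
'd': index 2 in ['c', 'e', 'd'] -> ['d', 'c', 'e']
'c': index 1 in ['d', 'c', 'e'] -> ['c', 'd', 'e']
'e': index 2 in ['c', 'd', 'e'] -> ['e', 'c', 'd']


Output: [1, 1, 0, 2, 0, 0, 0, 1, 2, 1, 2]


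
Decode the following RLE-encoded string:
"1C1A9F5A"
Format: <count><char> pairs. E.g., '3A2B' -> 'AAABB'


Expanding each <count><char> pair:
  1C -> 'C'
  1A -> 'A'
  9F -> 'FFFFFFFFF'
  5A -> 'AAAAA'

Decoded = CAFFFFFFFFFAAAAA


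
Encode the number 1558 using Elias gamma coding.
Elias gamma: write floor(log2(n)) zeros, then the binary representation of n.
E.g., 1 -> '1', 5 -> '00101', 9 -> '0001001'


num_bits = floor(log2(1558)) + 1 = 11
leading_zeros = num_bits - 1 = 10
binary(1558) = 11000010110

Elias gamma(1558) = '0000000000' + '11000010110' = 000000000011000010110 (21 bits)


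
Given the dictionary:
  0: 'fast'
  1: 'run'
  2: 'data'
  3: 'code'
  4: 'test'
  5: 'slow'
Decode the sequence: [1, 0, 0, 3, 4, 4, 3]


Look up each index in the dictionary:
  1 -> 'run'
  0 -> 'fast'
  0 -> 'fast'
  3 -> 'code'
  4 -> 'test'
  4 -> 'test'
  3 -> 'code'

Decoded: "run fast fast code test test code"


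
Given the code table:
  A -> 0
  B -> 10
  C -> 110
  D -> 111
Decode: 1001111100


Decoding:
10 -> B
0 -> A
111 -> D
110 -> C
0 -> A


Result: BADCA


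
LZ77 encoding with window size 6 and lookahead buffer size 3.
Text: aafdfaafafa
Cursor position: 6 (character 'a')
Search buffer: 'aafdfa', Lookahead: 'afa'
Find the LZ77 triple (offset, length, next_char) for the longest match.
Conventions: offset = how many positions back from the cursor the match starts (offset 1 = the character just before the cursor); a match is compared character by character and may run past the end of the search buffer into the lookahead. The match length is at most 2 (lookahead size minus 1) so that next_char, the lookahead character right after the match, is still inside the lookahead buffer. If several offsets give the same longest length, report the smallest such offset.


Try each offset into the search buffer:
  offset=1 (pos 5, char 'a'): match length 1
  offset=2 (pos 4, char 'f'): match length 0
  offset=3 (pos 3, char 'd'): match length 0
  offset=4 (pos 2, char 'f'): match length 0
  offset=5 (pos 1, char 'a'): match length 2
  offset=6 (pos 0, char 'a'): match length 1
Longest match has length 2 at offset 5.
next_char = character at position 6 + 2 = 8 -> 'a'

Best match: offset=5, length=2 (matching 'af' starting at position 1)
LZ77 triple: (5, 2, 'a')


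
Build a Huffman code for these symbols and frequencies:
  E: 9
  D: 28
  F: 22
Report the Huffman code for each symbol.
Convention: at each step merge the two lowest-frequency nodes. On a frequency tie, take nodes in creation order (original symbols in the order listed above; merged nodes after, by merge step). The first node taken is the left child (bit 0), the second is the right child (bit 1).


Huffman tree construction:
Step 1: Merge E(9) + F(22) = 31
Step 2: Merge D(28) + (E+F)(31) = 59
Read each symbol's code off the tree from the root (left child = 0, right child = 1).

Codes:
  E: 10 (length 2)
  D: 0 (length 1)
  F: 11 (length 2)
Average code length: 90/59 = 1.5254 bits/symbol


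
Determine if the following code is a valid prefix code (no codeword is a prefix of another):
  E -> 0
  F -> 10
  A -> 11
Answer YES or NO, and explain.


Checking each pair (does one codeword prefix another?):
  E='0' vs F='10': no prefix
  E='0' vs A='11': no prefix
  F='10' vs E='0': no prefix
  F='10' vs A='11': no prefix
  A='11' vs E='0': no prefix
  A='11' vs F='10': no prefix
No violation found over all pairs.

YES -- this is a valid prefix code. No codeword is a prefix of any other codeword.


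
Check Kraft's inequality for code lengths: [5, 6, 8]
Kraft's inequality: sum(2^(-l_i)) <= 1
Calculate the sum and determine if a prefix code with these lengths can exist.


Sum = 2^(-5) + 2^(-6) + 2^(-8)
    = 0.03125 + 0.015625 + 0.00390625
    = 13/256 = 0.05078125
Since 0.05078125 <= 1, Kraft's inequality IS satisfied.
A prefix code with these lengths CAN exist.

Kraft sum = 0.05078125. Satisfied.


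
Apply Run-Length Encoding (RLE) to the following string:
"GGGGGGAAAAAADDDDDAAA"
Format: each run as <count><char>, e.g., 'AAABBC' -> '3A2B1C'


Scanning runs left to right:
  i=0: run of 'G' x 6 -> '6G'
  i=6: run of 'A' x 6 -> '6A'
  i=12: run of 'D' x 5 -> '5D'
  i=17: run of 'A' x 3 -> '3A'

RLE = 6G6A5D3A


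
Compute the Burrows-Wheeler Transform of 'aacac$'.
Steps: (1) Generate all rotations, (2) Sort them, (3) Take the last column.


Rotations (sorted):
  0: $aacac -> last char: c
  1: aacac$ -> last char: $
  2: ac$aac -> last char: c
  3: acac$a -> last char: a
  4: c$aaca -> last char: a
  5: cac$aa -> last char: a


BWT = c$caaa


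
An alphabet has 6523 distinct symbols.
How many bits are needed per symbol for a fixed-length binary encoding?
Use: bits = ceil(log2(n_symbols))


log2(6523) = 12.6713
Bracket: 2^12 = 4096 < 6523 <= 2^13 = 8192
So ceil(log2(6523)) = 13

bits = ceil(log2(6523)) = ceil(12.6713) = 13 bits


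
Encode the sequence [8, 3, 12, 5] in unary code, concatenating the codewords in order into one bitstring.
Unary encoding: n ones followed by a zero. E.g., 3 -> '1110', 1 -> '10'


Encode each number as n ones followed by a terminating 0:
  8 -> 111111110 (9 bits)
  3 -> 1110 (4 bits)
  12 -> 1111111111110 (13 bits)
  5 -> 111110 (6 bits)
Total length = 9 + 4 + 13 + 6 = 32 bits.

Unary([8, 3, 12, 5]) = 11111111011101111111111110111110 (32 bits)


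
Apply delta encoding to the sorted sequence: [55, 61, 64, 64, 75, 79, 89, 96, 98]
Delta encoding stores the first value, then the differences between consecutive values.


First value: 55
Deltas:
  61 - 55 = 6
  64 - 61 = 3
  64 - 64 = 0
  75 - 64 = 11
  79 - 75 = 4
  89 - 79 = 10
  96 - 89 = 7
  98 - 96 = 2


Delta encoded: [55, 6, 3, 0, 11, 4, 10, 7, 2]


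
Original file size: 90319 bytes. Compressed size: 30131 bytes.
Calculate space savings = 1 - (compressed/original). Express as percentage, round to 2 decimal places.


ratio = compressed/original = 30131/90319 = 0.333606
savings = 1 - ratio = 1 - 0.333606 = 0.666394
as a percentage: 0.666394 * 100 = 66.64%

Space savings = 1 - 30131/90319 = 66.64%


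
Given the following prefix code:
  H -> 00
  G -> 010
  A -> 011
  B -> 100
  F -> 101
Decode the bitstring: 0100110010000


Decoding step by step:
Bits 010 -> G
Bits 011 -> A
Bits 00 -> H
Bits 100 -> B
Bits 00 -> H


Decoded message: GAHBH


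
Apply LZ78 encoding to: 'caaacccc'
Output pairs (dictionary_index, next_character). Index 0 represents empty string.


LZ78 encoding steps:
Dictionary: {0: ''}
Step 1: w='' (idx 0), next='c' -> output (0, 'c'), add 'c' as idx 1
Step 2: w='' (idx 0), next='a' -> output (0, 'a'), add 'a' as idx 2
Step 3: w='a' (idx 2), next='a' -> output (2, 'a'), add 'aa' as idx 3
Step 4: w='c' (idx 1), next='c' -> output (1, 'c'), add 'cc' as idx 4
Step 5: w='cc' (idx 4), end of input -> output (4, '')


Encoded: [(0, 'c'), (0, 'a'), (2, 'a'), (1, 'c'), (4, '')]


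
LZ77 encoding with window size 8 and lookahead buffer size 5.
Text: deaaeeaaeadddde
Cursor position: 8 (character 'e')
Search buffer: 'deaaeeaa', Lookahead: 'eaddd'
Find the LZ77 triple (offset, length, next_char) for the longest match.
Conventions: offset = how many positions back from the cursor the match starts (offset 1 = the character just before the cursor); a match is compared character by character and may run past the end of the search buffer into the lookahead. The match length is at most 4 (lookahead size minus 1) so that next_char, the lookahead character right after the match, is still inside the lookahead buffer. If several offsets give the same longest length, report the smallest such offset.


Try each offset into the search buffer:
  offset=1 (pos 7, char 'a'): match length 0
  offset=2 (pos 6, char 'a'): match length 0
  offset=3 (pos 5, char 'e'): match length 2
  offset=4 (pos 4, char 'e'): match length 1
  offset=5 (pos 3, char 'a'): match length 0
  offset=6 (pos 2, char 'a'): match length 0
  offset=7 (pos 1, char 'e'): match length 2
  offset=8 (pos 0, char 'd'): match length 0
Longest match has length 2, found at offsets 3, 7; take the smallest, offset 3.
next_char = character at position 8 + 2 = 10 -> 'd'

Best match: offset=3, length=2 (matching 'ea' starting at position 5)
LZ77 triple: (3, 2, 'd')


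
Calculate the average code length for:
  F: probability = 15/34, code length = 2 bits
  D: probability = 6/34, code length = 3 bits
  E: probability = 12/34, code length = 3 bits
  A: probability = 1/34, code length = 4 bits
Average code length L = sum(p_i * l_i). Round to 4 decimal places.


Weighted contributions p_i * l_i:
  F: (15/34) * 2 = 30/34
  D: (6/34) * 3 = 18/34
  E: (12/34) * 3 = 36/34
  A: (1/34) * 4 = 4/34
Sum = (30 + 18 + 36 + 4)/34 = 88/34

L = 88/34 = 2.5882 bits/symbol


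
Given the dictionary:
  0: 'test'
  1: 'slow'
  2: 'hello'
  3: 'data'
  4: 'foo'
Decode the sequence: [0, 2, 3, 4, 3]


Look up each index in the dictionary:
  0 -> 'test'
  2 -> 'hello'
  3 -> 'data'
  4 -> 'foo'
  3 -> 'data'

Decoded: "test hello data foo data"


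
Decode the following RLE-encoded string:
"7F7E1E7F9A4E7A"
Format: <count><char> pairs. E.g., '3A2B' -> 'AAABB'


Expanding each <count><char> pair:
  7F -> 'FFFFFFF'
  7E -> 'EEEEEEE'
  1E -> 'E'
  7F -> 'FFFFFFF'
  9A -> 'AAAAAAAAA'
  4E -> 'EEEE'
  7A -> 'AAAAAAA'

Decoded = FFFFFFFEEEEEEEEFFFFFFFAAAAAAAAAEEEEAAAAAAA


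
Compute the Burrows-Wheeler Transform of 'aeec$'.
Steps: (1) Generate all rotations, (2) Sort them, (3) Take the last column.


Rotations (sorted):
  0: $aeec -> last char: c
  1: aeec$ -> last char: $
  2: c$aee -> last char: e
  3: ec$ae -> last char: e
  4: eec$a -> last char: a


BWT = c$eea


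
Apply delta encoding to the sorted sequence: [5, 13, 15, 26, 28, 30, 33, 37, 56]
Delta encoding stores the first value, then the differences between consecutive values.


First value: 5
Deltas:
  13 - 5 = 8
  15 - 13 = 2
  26 - 15 = 11
  28 - 26 = 2
  30 - 28 = 2
  33 - 30 = 3
  37 - 33 = 4
  56 - 37 = 19


Delta encoded: [5, 8, 2, 11, 2, 2, 3, 4, 19]


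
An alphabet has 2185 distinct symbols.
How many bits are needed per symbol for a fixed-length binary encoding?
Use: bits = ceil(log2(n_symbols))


log2(2185) = 11.0934
Bracket: 2^11 = 2048 < 2185 <= 2^12 = 4096
So ceil(log2(2185)) = 12

bits = ceil(log2(2185)) = ceil(11.0934) = 12 bits


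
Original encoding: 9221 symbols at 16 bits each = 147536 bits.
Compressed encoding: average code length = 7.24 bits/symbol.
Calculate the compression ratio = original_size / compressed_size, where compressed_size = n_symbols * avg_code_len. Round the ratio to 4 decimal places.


original_size = n_symbols * orig_bits = 9221 * 16 = 147536 bits
compressed_size = n_symbols * avg_code_len = 9221 * 7.24 = 66760.04 bits
ratio = original_size / compressed_size = 147536 / 66760.04 = 2.2099

Compression ratio = 2.2099


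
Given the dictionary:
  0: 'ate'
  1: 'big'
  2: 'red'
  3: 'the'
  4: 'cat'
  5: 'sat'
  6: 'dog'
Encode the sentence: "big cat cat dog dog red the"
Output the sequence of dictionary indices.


Look up each word in the dictionary:
  'big' -> 1
  'cat' -> 4
  'cat' -> 4
  'dog' -> 6
  'dog' -> 6
  'red' -> 2
  'the' -> 3

Encoded: [1, 4, 4, 6, 6, 2, 3]


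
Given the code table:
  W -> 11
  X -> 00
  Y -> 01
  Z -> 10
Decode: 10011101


Decoding:
10 -> Z
01 -> Y
11 -> W
01 -> Y


Result: ZYWY


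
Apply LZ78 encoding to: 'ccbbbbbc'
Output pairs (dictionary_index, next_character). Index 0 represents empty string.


LZ78 encoding steps:
Dictionary: {0: ''}
Step 1: w='' (idx 0), next='c' -> output (0, 'c'), add 'c' as idx 1
Step 2: w='c' (idx 1), next='b' -> output (1, 'b'), add 'cb' as idx 2
Step 3: w='' (idx 0), next='b' -> output (0, 'b'), add 'b' as idx 3
Step 4: w='b' (idx 3), next='b' -> output (3, 'b'), add 'bb' as idx 4
Step 5: w='b' (idx 3), next='c' -> output (3, 'c'), add 'bc' as idx 5


Encoded: [(0, 'c'), (1, 'b'), (0, 'b'), (3, 'b'), (3, 'c')]


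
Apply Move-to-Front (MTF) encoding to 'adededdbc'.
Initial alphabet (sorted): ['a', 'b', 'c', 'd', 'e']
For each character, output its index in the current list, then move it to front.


MTF encoding:
'a': index 0 in ['a', 'b', 'c', 'd', 'e'] -> ['a', 'b', 'c', 'd', 'e']
'd': index 3 in ['a', 'b', 'c', 'd', 'e'] -> ['d', 'a', 'b', 'c', 'e']
'e': index 4 in ['d', 'a', 'b', 'c', 'e'] -> ['e', 'd', 'a', 'b', 'c']
'd': index 1 in ['e', 'd', 'a', 'b', 'c'] -> ['d', 'e', 'a', 'b', 'c']
'e': index 1 in ['d', 'e', 'a', 'b', 'c'] -> ['e', 'd', 'a', 'b', 'c']
'd': index 1 in ['e', 'd', 'a', 'b', 'c'] -> ['d', 'e', 'a', 'b', 'c']
'd': index 0 in ['d', 'e', 'a', 'b', 'c'] -> ['d', 'e', 'a', 'b', 'c']
'b': index 3 in ['d', 'e', 'a', 'b', 'c'] -> ['b', 'd', 'e', 'a', 'c']
'c': index 4 in ['b', 'd', 'e', 'a', 'c'] -> ['c', 'b', 'd', 'e', 'a']


Output: [0, 3, 4, 1, 1, 1, 0, 3, 4]


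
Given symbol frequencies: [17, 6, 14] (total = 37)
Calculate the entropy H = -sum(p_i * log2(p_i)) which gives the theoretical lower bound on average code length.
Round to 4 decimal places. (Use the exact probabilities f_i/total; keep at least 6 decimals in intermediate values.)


Per-symbol terms -p_i * log2(p_i) with p_i = f_i/37:
  p = 17/37 = 0.459459: log2(p) = -1.121991, -p*log2(p) = 0.515509
  p = 6/37 = 0.162162: log2(p) = -2.624491, -p*log2(p) = 0.425593
  p = 14/37 = 0.378378: log2(p) = -1.402098, -p*log2(p) = 0.530524
H = 0.515509 + 0.425593 + 0.530524 = 1.471626

H = 1.4716 bits/symbol


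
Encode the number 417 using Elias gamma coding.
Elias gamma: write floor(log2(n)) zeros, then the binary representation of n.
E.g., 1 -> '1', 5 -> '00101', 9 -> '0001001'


num_bits = floor(log2(417)) + 1 = 9
leading_zeros = num_bits - 1 = 8
binary(417) = 110100001

Elias gamma(417) = '00000000' + '110100001' = 00000000110100001 (17 bits)


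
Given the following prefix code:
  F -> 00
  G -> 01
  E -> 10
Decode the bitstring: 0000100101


Decoding step by step:
Bits 00 -> F
Bits 00 -> F
Bits 10 -> E
Bits 01 -> G
Bits 01 -> G


Decoded message: FFEGG


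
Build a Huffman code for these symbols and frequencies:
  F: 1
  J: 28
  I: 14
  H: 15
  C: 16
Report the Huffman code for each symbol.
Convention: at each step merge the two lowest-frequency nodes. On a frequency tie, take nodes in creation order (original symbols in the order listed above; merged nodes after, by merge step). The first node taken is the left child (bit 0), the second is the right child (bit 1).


Huffman tree construction:
Step 1: Merge F(1) + I(14) = 15
Step 2: Merge H(15) + (F+I)(15) = 30
Step 3: Merge C(16) + J(28) = 44
Step 4: Merge (H+(F+I))(30) + (C+J)(44) = 74
Read each symbol's code off the tree from the root (left child = 0, right child = 1).

Codes:
  F: 010 (length 3)
  J: 11 (length 2)
  I: 011 (length 3)
  H: 00 (length 2)
  C: 10 (length 2)
Average code length: 163/74 = 2.2027 bits/symbol


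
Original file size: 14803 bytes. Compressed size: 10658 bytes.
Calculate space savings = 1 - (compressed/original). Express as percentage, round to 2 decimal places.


ratio = compressed/original = 10658/14803 = 0.719989
savings = 1 - ratio = 1 - 0.719989 = 0.280011
as a percentage: 0.280011 * 100 = 28.0%

Space savings = 1 - 10658/14803 = 28.0%


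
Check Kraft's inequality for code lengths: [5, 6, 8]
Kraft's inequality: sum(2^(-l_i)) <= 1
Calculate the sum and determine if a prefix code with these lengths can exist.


Sum = 2^(-5) + 2^(-6) + 2^(-8)
    = 0.03125 + 0.015625 + 0.00390625
    = 13/256 = 0.05078125
Since 0.05078125 <= 1, Kraft's inequality IS satisfied.
A prefix code with these lengths CAN exist.

Kraft sum = 0.05078125. Satisfied.


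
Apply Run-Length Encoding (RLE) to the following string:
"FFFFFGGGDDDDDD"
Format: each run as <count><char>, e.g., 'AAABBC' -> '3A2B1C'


Scanning runs left to right:
  i=0: run of 'F' x 5 -> '5F'
  i=5: run of 'G' x 3 -> '3G'
  i=8: run of 'D' x 6 -> '6D'

RLE = 5F3G6D


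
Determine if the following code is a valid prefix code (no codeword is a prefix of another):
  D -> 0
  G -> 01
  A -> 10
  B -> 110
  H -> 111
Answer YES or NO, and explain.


Checking each pair (does one codeword prefix another?):
  D='0' vs G='01': prefix -- VIOLATION

NO -- this is NOT a valid prefix code. D (0) is a prefix of G (01).


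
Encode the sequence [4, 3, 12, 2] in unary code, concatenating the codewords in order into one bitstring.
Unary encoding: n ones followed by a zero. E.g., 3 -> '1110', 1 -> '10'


Encode each number as n ones followed by a terminating 0:
  4 -> 11110 (5 bits)
  3 -> 1110 (4 bits)
  12 -> 1111111111110 (13 bits)
  2 -> 110 (3 bits)
Total length = 5 + 4 + 13 + 3 = 25 bits.

Unary([4, 3, 12, 2]) = 1111011101111111111110110 (25 bits)


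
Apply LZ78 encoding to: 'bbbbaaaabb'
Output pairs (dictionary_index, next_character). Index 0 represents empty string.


LZ78 encoding steps:
Dictionary: {0: ''}
Step 1: w='' (idx 0), next='b' -> output (0, 'b'), add 'b' as idx 1
Step 2: w='b' (idx 1), next='b' -> output (1, 'b'), add 'bb' as idx 2
Step 3: w='b' (idx 1), next='a' -> output (1, 'a'), add 'ba' as idx 3
Step 4: w='' (idx 0), next='a' -> output (0, 'a'), add 'a' as idx 4
Step 5: w='a' (idx 4), next='a' -> output (4, 'a'), add 'aa' as idx 5
Step 6: w='bb' (idx 2), end of input -> output (2, '')


Encoded: [(0, 'b'), (1, 'b'), (1, 'a'), (0, 'a'), (4, 'a'), (2, '')]


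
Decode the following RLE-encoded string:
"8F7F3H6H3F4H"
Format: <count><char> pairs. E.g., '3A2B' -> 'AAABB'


Expanding each <count><char> pair:
  8F -> 'FFFFFFFF'
  7F -> 'FFFFFFF'
  3H -> 'HHH'
  6H -> 'HHHHHH'
  3F -> 'FFF'
  4H -> 'HHHH'

Decoded = FFFFFFFFFFFFFFFHHHHHHHHHFFFHHHH


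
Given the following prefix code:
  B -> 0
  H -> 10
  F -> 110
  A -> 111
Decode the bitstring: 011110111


Decoding step by step:
Bits 0 -> B
Bits 111 -> A
Bits 10 -> H
Bits 111 -> A


Decoded message: BAHA


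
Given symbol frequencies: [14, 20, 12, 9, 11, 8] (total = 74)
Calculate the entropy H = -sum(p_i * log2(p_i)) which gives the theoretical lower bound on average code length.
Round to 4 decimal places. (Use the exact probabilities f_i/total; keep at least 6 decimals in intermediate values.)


Per-symbol terms -p_i * log2(p_i) with p_i = f_i/74:
  p = 14/74 = 0.189189: log2(p) = -2.402098, -p*log2(p) = 0.454451
  p = 20/74 = 0.270270: log2(p) = -1.887525, -p*log2(p) = 0.510142
  p = 12/74 = 0.162162: log2(p) = -2.624491, -p*log2(p) = 0.425593
  p = 9/74 = 0.121622: log2(p) = -3.039528, -p*log2(p) = 0.369672
  p = 11/74 = 0.148649: log2(p) = -2.750022, -p*log2(p) = 0.408787
  p = 8/74 = 0.108108: log2(p) = -3.209453, -p*log2(p) = 0.346968
H = 0.454451 + 0.510142 + 0.425593 + 0.369672 + 0.408787 + 0.346968 = 2.515613

H = 2.5156 bits/symbol


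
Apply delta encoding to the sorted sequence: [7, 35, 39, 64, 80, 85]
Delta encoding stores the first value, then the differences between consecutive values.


First value: 7
Deltas:
  35 - 7 = 28
  39 - 35 = 4
  64 - 39 = 25
  80 - 64 = 16
  85 - 80 = 5


Delta encoded: [7, 28, 4, 25, 16, 5]


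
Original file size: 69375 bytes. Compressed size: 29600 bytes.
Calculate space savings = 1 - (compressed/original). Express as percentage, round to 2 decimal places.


ratio = compressed/original = 29600/69375 = 0.426667
savings = 1 - ratio = 1 - 0.426667 = 0.573333
as a percentage: 0.573333 * 100 = 57.33%

Space savings = 1 - 29600/69375 = 57.33%


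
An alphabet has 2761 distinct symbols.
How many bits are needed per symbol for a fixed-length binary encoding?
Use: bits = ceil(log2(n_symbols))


log2(2761) = 11.431
Bracket: 2^11 = 2048 < 2761 <= 2^12 = 4096
So ceil(log2(2761)) = 12

bits = ceil(log2(2761)) = ceil(11.431) = 12 bits


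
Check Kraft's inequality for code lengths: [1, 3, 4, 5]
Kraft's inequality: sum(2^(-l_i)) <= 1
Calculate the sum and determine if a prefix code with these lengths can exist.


Sum = 2^(-1) + 2^(-3) + 2^(-4) + 2^(-5)
    = 0.5 + 0.125 + 0.0625 + 0.03125
    = 23/32 = 0.71875
Since 0.71875 <= 1, Kraft's inequality IS satisfied.
A prefix code with these lengths CAN exist.

Kraft sum = 0.71875. Satisfied.


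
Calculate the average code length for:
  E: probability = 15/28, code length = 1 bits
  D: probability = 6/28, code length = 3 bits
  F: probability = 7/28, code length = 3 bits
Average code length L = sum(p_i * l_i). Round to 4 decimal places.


Weighted contributions p_i * l_i:
  E: (15/28) * 1 = 15/28
  D: (6/28) * 3 = 18/28
  F: (7/28) * 3 = 21/28
Sum = (15 + 18 + 21)/28 = 54/28

L = 54/28 = 1.9286 bits/symbol


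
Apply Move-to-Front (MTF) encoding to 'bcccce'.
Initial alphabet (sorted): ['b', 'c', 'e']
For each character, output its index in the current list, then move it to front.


MTF encoding:
'b': index 0 in ['b', 'c', 'e'] -> ['b', 'c', 'e']
'c': index 1 in ['b', 'c', 'e'] -> ['c', 'b', 'e']
'c': index 0 in ['c', 'b', 'e'] -> ['c', 'b', 'e']
'c': index 0 in ['c', 'b', 'e'] -> ['c', 'b', 'e']
'c': index 0 in ['c', 'b', 'e'] -> ['c', 'b', 'e']
'e': index 2 in ['c', 'b', 'e'] -> ['e', 'c', 'b']


Output: [0, 1, 0, 0, 0, 2]


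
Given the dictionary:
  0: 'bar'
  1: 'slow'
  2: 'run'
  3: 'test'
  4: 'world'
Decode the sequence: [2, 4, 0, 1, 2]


Look up each index in the dictionary:
  2 -> 'run'
  4 -> 'world'
  0 -> 'bar'
  1 -> 'slow'
  2 -> 'run'

Decoded: "run world bar slow run"


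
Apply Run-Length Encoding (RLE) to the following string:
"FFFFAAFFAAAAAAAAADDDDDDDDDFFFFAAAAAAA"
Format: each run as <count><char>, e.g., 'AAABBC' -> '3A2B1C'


Scanning runs left to right:
  i=0: run of 'F' x 4 -> '4F'
  i=4: run of 'A' x 2 -> '2A'
  i=6: run of 'F' x 2 -> '2F'
  i=8: run of 'A' x 9 -> '9A'
  i=17: run of 'D' x 9 -> '9D'
  i=26: run of 'F' x 4 -> '4F'
  i=30: run of 'A' x 7 -> '7A'

RLE = 4F2A2F9A9D4F7A


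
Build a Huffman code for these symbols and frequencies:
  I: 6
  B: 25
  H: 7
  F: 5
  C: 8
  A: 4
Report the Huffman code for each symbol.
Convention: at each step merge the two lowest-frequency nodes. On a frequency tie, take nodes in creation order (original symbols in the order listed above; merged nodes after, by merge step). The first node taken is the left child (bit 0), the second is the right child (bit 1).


Huffman tree construction:
Step 1: Merge A(4) + F(5) = 9
Step 2: Merge I(6) + H(7) = 13
Step 3: Merge C(8) + (A+F)(9) = 17
Step 4: Merge (I+H)(13) + (C+(A+F))(17) = 30
Step 5: Merge B(25) + ((I+H)+(C+(A+F)))(30) = 55
Read each symbol's code off the tree from the root (left child = 0, right child = 1).

Codes:
  I: 100 (length 3)
  B: 0 (length 1)
  H: 101 (length 3)
  F: 1111 (length 4)
  C: 110 (length 3)
  A: 1110 (length 4)
Average code length: 124/55 = 2.2545 bits/symbol


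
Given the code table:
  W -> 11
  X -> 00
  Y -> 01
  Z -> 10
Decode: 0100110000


Decoding:
01 -> Y
00 -> X
11 -> W
00 -> X
00 -> X


Result: YXWXX


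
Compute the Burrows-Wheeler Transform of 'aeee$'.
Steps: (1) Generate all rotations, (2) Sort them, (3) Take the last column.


Rotations (sorted):
  0: $aeee -> last char: e
  1: aeee$ -> last char: $
  2: e$aee -> last char: e
  3: ee$ae -> last char: e
  4: eee$a -> last char: a


BWT = e$eea


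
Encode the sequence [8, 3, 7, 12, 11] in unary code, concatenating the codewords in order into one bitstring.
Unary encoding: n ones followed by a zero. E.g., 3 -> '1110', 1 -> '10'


Encode each number as n ones followed by a terminating 0:
  8 -> 111111110 (9 bits)
  3 -> 1110 (4 bits)
  7 -> 11111110 (8 bits)
  12 -> 1111111111110 (13 bits)
  11 -> 111111111110 (12 bits)
Total length = 9 + 4 + 8 + 13 + 12 = 46 bits.

Unary([8, 3, 7, 12, 11]) = 1111111101110111111101111111111110111111111110 (46 bits)


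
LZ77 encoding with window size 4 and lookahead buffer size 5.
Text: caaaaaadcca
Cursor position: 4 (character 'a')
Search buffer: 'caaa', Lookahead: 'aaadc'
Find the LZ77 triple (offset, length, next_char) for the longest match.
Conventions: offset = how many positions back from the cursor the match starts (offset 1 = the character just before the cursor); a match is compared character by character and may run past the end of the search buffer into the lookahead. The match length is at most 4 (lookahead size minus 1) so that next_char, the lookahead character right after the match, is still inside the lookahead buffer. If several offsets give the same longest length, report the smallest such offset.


Try each offset into the search buffer:
  offset=1 (pos 3, char 'a'): match length 3
  offset=2 (pos 2, char 'a'): match length 3
  offset=3 (pos 1, char 'a'): match length 3
  offset=4 (pos 0, char 'c'): match length 0
Longest match has length 3, found at offsets 1, 2, 3; take the smallest, offset 1.
next_char = character at position 4 + 3 = 7 -> 'd'

Best match: offset=1, length=3 (matching 'aaa' starting at position 3)
LZ77 triple: (1, 3, 'd')


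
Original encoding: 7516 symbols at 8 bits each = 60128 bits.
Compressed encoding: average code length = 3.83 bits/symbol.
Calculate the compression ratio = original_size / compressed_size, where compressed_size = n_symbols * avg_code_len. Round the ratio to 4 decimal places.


original_size = n_symbols * orig_bits = 7516 * 8 = 60128 bits
compressed_size = n_symbols * avg_code_len = 7516 * 3.83 = 28786.28 bits
ratio = original_size / compressed_size = 60128 / 28786.28 = 2.0888

Compression ratio = 2.0888


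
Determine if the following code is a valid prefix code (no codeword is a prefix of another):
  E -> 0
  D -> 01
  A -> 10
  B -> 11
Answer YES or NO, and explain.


Checking each pair (does one codeword prefix another?):
  E='0' vs D='01': prefix -- VIOLATION

NO -- this is NOT a valid prefix code. E (0) is a prefix of D (01).


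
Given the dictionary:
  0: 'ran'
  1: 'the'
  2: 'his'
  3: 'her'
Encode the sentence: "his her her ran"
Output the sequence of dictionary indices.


Look up each word in the dictionary:
  'his' -> 2
  'her' -> 3
  'her' -> 3
  'ran' -> 0

Encoded: [2, 3, 3, 0]


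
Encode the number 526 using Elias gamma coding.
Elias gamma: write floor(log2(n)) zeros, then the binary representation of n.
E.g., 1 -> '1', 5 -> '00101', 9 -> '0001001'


num_bits = floor(log2(526)) + 1 = 10
leading_zeros = num_bits - 1 = 9
binary(526) = 1000001110

Elias gamma(526) = '000000000' + '1000001110' = 0000000001000001110 (19 bits)


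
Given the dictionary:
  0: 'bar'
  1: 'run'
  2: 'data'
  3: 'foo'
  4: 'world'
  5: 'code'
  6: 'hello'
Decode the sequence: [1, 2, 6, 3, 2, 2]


Look up each index in the dictionary:
  1 -> 'run'
  2 -> 'data'
  6 -> 'hello'
  3 -> 'foo'
  2 -> 'data'
  2 -> 'data'

Decoded: "run data hello foo data data"


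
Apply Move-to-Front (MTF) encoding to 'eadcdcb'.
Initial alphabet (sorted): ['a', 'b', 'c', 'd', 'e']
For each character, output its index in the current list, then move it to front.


MTF encoding:
'e': index 4 in ['a', 'b', 'c', 'd', 'e'] -> ['e', 'a', 'b', 'c', 'd']
'a': index 1 in ['e', 'a', 'b', 'c', 'd'] -> ['a', 'e', 'b', 'c', 'd']
'd': index 4 in ['a', 'e', 'b', 'c', 'd'] -> ['d', 'a', 'e', 'b', 'c']
'c': index 4 in ['d', 'a', 'e', 'b', 'c'] -> ['c', 'd', 'a', 'e', 'b']
'd': index 1 in ['c', 'd', 'a', 'e', 'b'] -> ['d', 'c', 'a', 'e', 'b']
'c': index 1 in ['d', 'c', 'a', 'e', 'b'] -> ['c', 'd', 'a', 'e', 'b']
'b': index 4 in ['c', 'd', 'a', 'e', 'b'] -> ['b', 'c', 'd', 'a', 'e']


Output: [4, 1, 4, 4, 1, 1, 4]


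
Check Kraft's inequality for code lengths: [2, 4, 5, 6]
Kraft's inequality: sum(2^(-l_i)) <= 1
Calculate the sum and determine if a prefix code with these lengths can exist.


Sum = 2^(-2) + 2^(-4) + 2^(-5) + 2^(-6)
    = 0.25 + 0.0625 + 0.03125 + 0.015625
    = 23/64 = 0.359375
Since 0.359375 <= 1, Kraft's inequality IS satisfied.
A prefix code with these lengths CAN exist.

Kraft sum = 0.359375. Satisfied.


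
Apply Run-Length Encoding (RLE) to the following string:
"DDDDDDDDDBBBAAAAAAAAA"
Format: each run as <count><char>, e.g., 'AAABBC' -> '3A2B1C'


Scanning runs left to right:
  i=0: run of 'D' x 9 -> '9D'
  i=9: run of 'B' x 3 -> '3B'
  i=12: run of 'A' x 9 -> '9A'

RLE = 9D3B9A


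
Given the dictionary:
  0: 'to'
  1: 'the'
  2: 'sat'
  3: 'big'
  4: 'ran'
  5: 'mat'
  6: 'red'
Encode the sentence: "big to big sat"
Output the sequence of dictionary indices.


Look up each word in the dictionary:
  'big' -> 3
  'to' -> 0
  'big' -> 3
  'sat' -> 2

Encoded: [3, 0, 3, 2]


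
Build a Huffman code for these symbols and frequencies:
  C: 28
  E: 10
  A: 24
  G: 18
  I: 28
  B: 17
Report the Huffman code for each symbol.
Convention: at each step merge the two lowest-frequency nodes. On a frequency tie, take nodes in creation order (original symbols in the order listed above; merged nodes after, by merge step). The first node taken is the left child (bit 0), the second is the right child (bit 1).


Huffman tree construction:
Step 1: Merge E(10) + B(17) = 27
Step 2: Merge G(18) + A(24) = 42
Step 3: Merge (E+B)(27) + C(28) = 55
Step 4: Merge I(28) + (G+A)(42) = 70
Step 5: Merge ((E+B)+C)(55) + (I+(G+A))(70) = 125
Read each symbol's code off the tree from the root (left child = 0, right child = 1).

Codes:
  C: 01 (length 2)
  E: 000 (length 3)
  A: 111 (length 3)
  G: 110 (length 3)
  I: 10 (length 2)
  B: 001 (length 3)
Average code length: 319/125 = 2.5520 bits/symbol


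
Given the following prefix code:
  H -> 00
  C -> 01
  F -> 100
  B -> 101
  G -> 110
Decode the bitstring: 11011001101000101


Decoding step by step:
Bits 110 -> G
Bits 110 -> G
Bits 01 -> C
Bits 101 -> B
Bits 00 -> H
Bits 01 -> C
Bits 01 -> C


Decoded message: GGCBHCC


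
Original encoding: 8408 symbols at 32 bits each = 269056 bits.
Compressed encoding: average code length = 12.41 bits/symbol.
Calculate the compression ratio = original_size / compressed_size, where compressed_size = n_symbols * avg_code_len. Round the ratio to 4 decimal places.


original_size = n_symbols * orig_bits = 8408 * 32 = 269056 bits
compressed_size = n_symbols * avg_code_len = 8408 * 12.41 = 104343.28 bits
ratio = original_size / compressed_size = 269056 / 104343.28 = 2.5786

Compression ratio = 2.5786


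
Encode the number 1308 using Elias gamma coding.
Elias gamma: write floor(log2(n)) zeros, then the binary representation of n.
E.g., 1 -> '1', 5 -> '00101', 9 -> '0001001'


num_bits = floor(log2(1308)) + 1 = 11
leading_zeros = num_bits - 1 = 10
binary(1308) = 10100011100

Elias gamma(1308) = '0000000000' + '10100011100' = 000000000010100011100 (21 bits)


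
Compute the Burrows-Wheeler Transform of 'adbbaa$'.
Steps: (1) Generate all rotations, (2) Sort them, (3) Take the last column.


Rotations (sorted):
  0: $adbbaa -> last char: a
  1: a$adbba -> last char: a
  2: aa$adbb -> last char: b
  3: adbbaa$ -> last char: $
  4: baa$adb -> last char: b
  5: bbaa$ad -> last char: d
  6: dbbaa$a -> last char: a


BWT = aab$bda


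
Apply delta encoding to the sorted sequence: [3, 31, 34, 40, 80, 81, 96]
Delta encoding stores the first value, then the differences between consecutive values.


First value: 3
Deltas:
  31 - 3 = 28
  34 - 31 = 3
  40 - 34 = 6
  80 - 40 = 40
  81 - 80 = 1
  96 - 81 = 15


Delta encoded: [3, 28, 3, 6, 40, 1, 15]


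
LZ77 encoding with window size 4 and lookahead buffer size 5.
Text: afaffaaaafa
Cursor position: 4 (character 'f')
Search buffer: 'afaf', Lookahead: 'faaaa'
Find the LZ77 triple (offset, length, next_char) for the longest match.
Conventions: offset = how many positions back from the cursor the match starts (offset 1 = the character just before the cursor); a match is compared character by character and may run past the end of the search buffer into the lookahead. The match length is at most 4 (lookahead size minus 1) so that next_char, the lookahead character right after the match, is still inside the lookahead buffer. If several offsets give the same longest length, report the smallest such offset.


Try each offset into the search buffer:
  offset=1 (pos 3, char 'f'): match length 1
  offset=2 (pos 2, char 'a'): match length 0
  offset=3 (pos 1, char 'f'): match length 2
  offset=4 (pos 0, char 'a'): match length 0
Longest match has length 2 at offset 3.
next_char = character at position 4 + 2 = 6 -> 'a'

Best match: offset=3, length=2 (matching 'fa' starting at position 1)
LZ77 triple: (3, 2, 'a')


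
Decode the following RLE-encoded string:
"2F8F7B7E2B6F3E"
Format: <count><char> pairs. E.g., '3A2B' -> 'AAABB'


Expanding each <count><char> pair:
  2F -> 'FF'
  8F -> 'FFFFFFFF'
  7B -> 'BBBBBBB'
  7E -> 'EEEEEEE'
  2B -> 'BB'
  6F -> 'FFFFFF'
  3E -> 'EEE'

Decoded = FFFFFFFFFFBBBBBBBEEEEEEEBBFFFFFFEEE


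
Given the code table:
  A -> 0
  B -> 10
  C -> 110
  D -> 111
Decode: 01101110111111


Decoding:
0 -> A
110 -> C
111 -> D
0 -> A
111 -> D
111 -> D


Result: ACDADD


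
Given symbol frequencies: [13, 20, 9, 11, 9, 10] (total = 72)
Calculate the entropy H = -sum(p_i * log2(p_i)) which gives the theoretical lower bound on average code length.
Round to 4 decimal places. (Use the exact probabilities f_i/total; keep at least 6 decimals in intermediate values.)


Per-symbol terms -p_i * log2(p_i) with p_i = f_i/72:
  p = 13/72 = 0.180556: log2(p) = -2.469485, -p*log2(p) = 0.445879
  p = 20/72 = 0.277778: log2(p) = -1.847997, -p*log2(p) = 0.513332
  p = 9/72 = 0.125000: log2(p) = -3.000000, -p*log2(p) = 0.375000
  p = 11/72 = 0.152778: log2(p) = -2.710493, -p*log2(p) = 0.414103
  p = 9/72 = 0.125000: log2(p) = -3.000000, -p*log2(p) = 0.375000
  p = 10/72 = 0.138889: log2(p) = -2.847997, -p*log2(p) = 0.395555
H = 0.445879 + 0.513332 + 0.375000 + 0.414103 + 0.375000 + 0.395555 = 2.518869

H = 2.5189 bits/symbol


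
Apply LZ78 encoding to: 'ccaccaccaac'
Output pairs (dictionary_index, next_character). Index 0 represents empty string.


LZ78 encoding steps:
Dictionary: {0: ''}
Step 1: w='' (idx 0), next='c' -> output (0, 'c'), add 'c' as idx 1
Step 2: w='c' (idx 1), next='a' -> output (1, 'a'), add 'ca' as idx 2
Step 3: w='c' (idx 1), next='c' -> output (1, 'c'), add 'cc' as idx 3
Step 4: w='' (idx 0), next='a' -> output (0, 'a'), add 'a' as idx 4
Step 5: w='cc' (idx 3), next='a' -> output (3, 'a'), add 'cca' as idx 5
Step 6: w='a' (idx 4), next='c' -> output (4, 'c'), add 'ac' as idx 6


Encoded: [(0, 'c'), (1, 'a'), (1, 'c'), (0, 'a'), (3, 'a'), (4, 'c')]


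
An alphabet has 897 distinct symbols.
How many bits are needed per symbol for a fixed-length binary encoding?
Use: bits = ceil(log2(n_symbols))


log2(897) = 9.809
Bracket: 2^9 = 512 < 897 <= 2^10 = 1024
So ceil(log2(897)) = 10

bits = ceil(log2(897)) = ceil(9.809) = 10 bits


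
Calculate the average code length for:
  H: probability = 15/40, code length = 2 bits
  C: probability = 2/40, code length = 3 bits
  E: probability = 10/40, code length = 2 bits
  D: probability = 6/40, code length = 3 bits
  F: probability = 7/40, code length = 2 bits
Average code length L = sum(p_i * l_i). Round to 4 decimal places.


Weighted contributions p_i * l_i:
  H: (15/40) * 2 = 30/40
  C: (2/40) * 3 = 6/40
  E: (10/40) * 2 = 20/40
  D: (6/40) * 3 = 18/40
  F: (7/40) * 2 = 14/40
Sum = (30 + 6 + 20 + 18 + 14)/40 = 88/40

L = 88/40 = 2.2000 bits/symbol


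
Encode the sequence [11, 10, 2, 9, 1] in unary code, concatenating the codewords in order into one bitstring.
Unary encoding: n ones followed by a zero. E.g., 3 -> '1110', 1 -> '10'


Encode each number as n ones followed by a terminating 0:
  11 -> 111111111110 (12 bits)
  10 -> 11111111110 (11 bits)
  2 -> 110 (3 bits)
  9 -> 1111111110 (10 bits)
  1 -> 10 (2 bits)
Total length = 12 + 11 + 3 + 10 + 2 = 38 bits.

Unary([11, 10, 2, 9, 1]) = 11111111111011111111110110111111111010 (38 bits)


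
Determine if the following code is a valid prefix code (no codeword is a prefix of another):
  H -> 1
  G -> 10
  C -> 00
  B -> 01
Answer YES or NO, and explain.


Checking each pair (does one codeword prefix another?):
  H='1' vs G='10': prefix -- VIOLATION

NO -- this is NOT a valid prefix code. H (1) is a prefix of G (10).


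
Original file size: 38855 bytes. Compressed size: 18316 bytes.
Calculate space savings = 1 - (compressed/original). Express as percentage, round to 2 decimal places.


ratio = compressed/original = 18316/38855 = 0.471394
savings = 1 - ratio = 1 - 0.471394 = 0.528606
as a percentage: 0.528606 * 100 = 52.86%

Space savings = 1 - 18316/38855 = 52.86%


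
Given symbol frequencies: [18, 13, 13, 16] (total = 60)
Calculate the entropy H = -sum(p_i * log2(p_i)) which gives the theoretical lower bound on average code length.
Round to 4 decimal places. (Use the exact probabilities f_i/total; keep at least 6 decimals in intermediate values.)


Per-symbol terms -p_i * log2(p_i) with p_i = f_i/60:
  p = 18/60 = 0.300000: log2(p) = -1.736966, -p*log2(p) = 0.521090
  p = 13/60 = 0.216667: log2(p) = -2.206451, -p*log2(p) = 0.478064
  p = 13/60 = 0.216667: log2(p) = -2.206451, -p*log2(p) = 0.478064
  p = 16/60 = 0.266667: log2(p) = -1.906891, -p*log2(p) = 0.508504
H = 0.521090 + 0.478064 + 0.478064 + 0.508504 = 1.985722

H = 1.9857 bits/symbol


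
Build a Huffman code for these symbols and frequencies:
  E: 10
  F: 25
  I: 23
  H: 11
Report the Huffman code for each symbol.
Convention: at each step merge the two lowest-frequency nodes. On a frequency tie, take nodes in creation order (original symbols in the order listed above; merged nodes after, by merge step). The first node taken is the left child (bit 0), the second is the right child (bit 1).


Huffman tree construction:
Step 1: Merge E(10) + H(11) = 21
Step 2: Merge (E+H)(21) + I(23) = 44
Step 3: Merge F(25) + ((E+H)+I)(44) = 69
Read each symbol's code off the tree from the root (left child = 0, right child = 1).

Codes:
  E: 100 (length 3)
  F: 0 (length 1)
  I: 11 (length 2)
  H: 101 (length 3)
Average code length: 134/69 = 1.9420 bits/symbol
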